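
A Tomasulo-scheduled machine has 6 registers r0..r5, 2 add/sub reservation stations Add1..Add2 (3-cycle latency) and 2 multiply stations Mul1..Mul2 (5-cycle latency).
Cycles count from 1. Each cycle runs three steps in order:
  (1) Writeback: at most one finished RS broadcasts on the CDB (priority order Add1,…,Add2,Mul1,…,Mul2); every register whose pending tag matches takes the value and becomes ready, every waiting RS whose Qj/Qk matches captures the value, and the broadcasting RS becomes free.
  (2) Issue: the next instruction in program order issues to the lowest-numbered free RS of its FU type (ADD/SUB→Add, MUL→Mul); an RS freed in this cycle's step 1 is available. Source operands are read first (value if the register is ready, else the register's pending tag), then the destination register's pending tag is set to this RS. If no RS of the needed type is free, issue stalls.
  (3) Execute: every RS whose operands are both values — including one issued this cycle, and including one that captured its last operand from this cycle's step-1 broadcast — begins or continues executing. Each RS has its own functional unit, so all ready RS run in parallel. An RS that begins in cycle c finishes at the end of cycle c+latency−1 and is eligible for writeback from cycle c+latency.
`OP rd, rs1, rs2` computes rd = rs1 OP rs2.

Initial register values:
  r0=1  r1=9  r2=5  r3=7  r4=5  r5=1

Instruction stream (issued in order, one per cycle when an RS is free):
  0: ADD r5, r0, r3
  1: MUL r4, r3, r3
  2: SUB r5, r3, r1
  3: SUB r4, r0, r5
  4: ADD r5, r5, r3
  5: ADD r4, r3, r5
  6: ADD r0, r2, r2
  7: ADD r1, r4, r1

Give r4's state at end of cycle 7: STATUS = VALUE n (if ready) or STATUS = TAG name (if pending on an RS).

cycle 1: issue ADD r5<-Add1 // r0:1,r1:9,r2:5,r3:7,r4:5,r5:Add1
cycle 2: issue MUL r4<-Mul1 // r0:1,r1:9,r2:5,r3:7,r4:Mul1,r5:Add1
cycle 3: issue SUB r5<-Add2 // r0:1,r1:9,r2:5,r3:7,r4:Mul1,r5:Add2
cycle 4: CDB Add1=8; issue SUB r4<-Add1 // r0:1,r1:9,r2:5,r3:7,r4:Add1,r5:Add2
cycle 5: stall // r0:1,r1:9,r2:5,r3:7,r4:Add1,r5:Add2
cycle 6: CDB Add2=-2; issue ADD r5<-Add2 // r0:1,r1:9,r2:5,r3:7,r4:Add1,r5:Add2
cycle 7: CDB Mul1=49; stall // r0:1,r1:9,r2:5,r3:7,r4:Add1,r5:Add2

STATUS = TAG Add1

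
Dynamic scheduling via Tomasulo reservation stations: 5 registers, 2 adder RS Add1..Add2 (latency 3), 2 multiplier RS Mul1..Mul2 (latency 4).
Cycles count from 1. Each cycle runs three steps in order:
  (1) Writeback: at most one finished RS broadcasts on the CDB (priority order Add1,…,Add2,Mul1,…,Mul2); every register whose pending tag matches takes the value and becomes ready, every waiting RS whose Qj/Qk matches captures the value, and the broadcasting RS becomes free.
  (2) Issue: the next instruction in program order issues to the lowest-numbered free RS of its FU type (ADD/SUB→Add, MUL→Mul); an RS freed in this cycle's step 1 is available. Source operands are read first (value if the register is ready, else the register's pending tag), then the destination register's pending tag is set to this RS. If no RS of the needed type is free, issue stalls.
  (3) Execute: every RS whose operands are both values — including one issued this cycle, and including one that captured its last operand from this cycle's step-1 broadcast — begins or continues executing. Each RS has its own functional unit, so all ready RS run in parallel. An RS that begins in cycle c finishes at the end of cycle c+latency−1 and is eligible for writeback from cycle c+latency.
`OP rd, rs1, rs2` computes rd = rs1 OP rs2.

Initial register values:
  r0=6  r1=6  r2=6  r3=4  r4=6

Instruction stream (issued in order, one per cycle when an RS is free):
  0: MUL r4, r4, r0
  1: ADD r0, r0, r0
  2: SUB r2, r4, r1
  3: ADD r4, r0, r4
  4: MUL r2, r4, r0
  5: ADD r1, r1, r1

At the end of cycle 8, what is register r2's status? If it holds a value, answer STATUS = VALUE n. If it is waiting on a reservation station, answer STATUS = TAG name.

STATUS = TAG Mul1

  c1: issue MUL r4<-Mul1  regs: r0:6,r1:6,r2:6,r3:4,r4:Mul1
  c2: issue ADD r0<-Add1  regs: r0:Add1,r1:6,r2:6,r3:4,r4:Mul1
  c3: issue SUB r2<-Add2  regs: r0:Add1,r1:6,r2:Add2,r3:4,r4:Mul1
  c4: stall  regs: r0:Add1,r1:6,r2:Add2,r3:4,r4:Mul1
  c5: CDB Add1=12; issue ADD r4<-Add1  regs: r0:12,r1:6,r2:Add2,r3:4,r4:Add1
  c6: CDB Mul1=36; issue MUL r2<-Mul1  regs: r0:12,r1:6,r2:Mul1,r3:4,r4:Add1
  c7: stall  regs: r0:12,r1:6,r2:Mul1,r3:4,r4:Add1
  c8: stall  regs: r0:12,r1:6,r2:Mul1,r3:4,r4:Add1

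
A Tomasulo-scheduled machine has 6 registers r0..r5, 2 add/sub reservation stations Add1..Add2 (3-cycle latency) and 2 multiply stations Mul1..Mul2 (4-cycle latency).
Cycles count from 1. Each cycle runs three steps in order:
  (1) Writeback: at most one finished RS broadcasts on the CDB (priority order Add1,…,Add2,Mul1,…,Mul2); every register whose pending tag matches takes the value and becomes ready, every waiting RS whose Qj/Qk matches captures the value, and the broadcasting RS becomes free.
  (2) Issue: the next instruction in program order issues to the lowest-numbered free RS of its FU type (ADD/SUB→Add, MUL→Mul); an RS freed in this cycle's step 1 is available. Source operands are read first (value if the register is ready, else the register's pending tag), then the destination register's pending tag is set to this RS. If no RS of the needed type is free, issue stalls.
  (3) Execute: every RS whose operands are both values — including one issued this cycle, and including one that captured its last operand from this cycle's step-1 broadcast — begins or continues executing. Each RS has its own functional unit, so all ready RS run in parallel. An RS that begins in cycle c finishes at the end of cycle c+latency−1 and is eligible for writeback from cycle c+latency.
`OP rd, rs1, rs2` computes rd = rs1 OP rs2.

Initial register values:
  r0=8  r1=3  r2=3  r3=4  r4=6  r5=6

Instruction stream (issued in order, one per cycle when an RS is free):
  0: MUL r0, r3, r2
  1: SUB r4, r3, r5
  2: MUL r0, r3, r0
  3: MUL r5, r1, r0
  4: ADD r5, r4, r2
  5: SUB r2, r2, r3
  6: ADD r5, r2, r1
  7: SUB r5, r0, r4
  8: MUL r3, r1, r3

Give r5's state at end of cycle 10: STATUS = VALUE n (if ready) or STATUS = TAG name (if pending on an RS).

cycle 1: issue MUL r0<-Mul1 // r0:Mul1,r1:3,r2:3,r3:4,r4:6,r5:6
cycle 2: issue SUB r4<-Add1 // r0:Mul1,r1:3,r2:3,r3:4,r4:Add1,r5:6
cycle 3: issue MUL r0<-Mul2 // r0:Mul2,r1:3,r2:3,r3:4,r4:Add1,r5:6
cycle 4: stall // r0:Mul2,r1:3,r2:3,r3:4,r4:Add1,r5:6
cycle 5: CDB Add1=-2; stall // r0:Mul2,r1:3,r2:3,r3:4,r4:-2,r5:6
cycle 6: CDB Mul1=12; issue MUL r5<-Mul1 // r0:Mul2,r1:3,r2:3,r3:4,r4:-2,r5:Mul1
cycle 7: issue ADD r5<-Add1 // r0:Mul2,r1:3,r2:3,r3:4,r4:-2,r5:Add1
cycle 8: issue SUB r2<-Add2 // r0:Mul2,r1:3,r2:Add2,r3:4,r4:-2,r5:Add1
cycle 9: stall // r0:Mul2,r1:3,r2:Add2,r3:4,r4:-2,r5:Add1
cycle 10: CDB Add1=1; issue ADD r5<-Add1 // r0:Mul2,r1:3,r2:Add2,r3:4,r4:-2,r5:Add1

STATUS = TAG Add1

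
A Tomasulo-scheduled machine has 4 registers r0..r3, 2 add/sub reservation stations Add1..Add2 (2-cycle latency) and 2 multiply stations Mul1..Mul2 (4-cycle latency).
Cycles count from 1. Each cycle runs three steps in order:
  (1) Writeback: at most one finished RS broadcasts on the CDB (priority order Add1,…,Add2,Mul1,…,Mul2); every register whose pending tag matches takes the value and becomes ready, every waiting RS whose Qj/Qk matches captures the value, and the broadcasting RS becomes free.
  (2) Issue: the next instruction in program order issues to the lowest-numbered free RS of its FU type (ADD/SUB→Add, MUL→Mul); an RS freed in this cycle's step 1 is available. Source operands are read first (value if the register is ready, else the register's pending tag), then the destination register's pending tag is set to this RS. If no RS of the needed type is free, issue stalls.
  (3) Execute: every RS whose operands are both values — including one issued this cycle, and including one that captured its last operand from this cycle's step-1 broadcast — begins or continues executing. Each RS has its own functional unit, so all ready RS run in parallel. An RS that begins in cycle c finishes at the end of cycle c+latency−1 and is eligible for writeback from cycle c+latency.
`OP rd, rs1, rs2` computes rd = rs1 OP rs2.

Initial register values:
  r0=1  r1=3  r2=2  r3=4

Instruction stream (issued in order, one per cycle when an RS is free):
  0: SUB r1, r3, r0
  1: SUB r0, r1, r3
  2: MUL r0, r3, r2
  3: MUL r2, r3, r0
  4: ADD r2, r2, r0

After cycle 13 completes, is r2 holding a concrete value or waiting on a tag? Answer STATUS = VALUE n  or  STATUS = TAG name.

c1: issue SUB r1<-Add1 | r0:1,r1:Add1,r2:2,r3:4
c2: issue SUB r0<-Add2 | r0:Add2,r1:Add1,r2:2,r3:4
c3: CDB Add1=3; issue MUL r0<-Mul1 | r0:Mul1,r1:3,r2:2,r3:4
c4: issue MUL r2<-Mul2 | r0:Mul1,r1:3,r2:Mul2,r3:4
c5: CDB Add2=-1; issue ADD r2<-Add1 | r0:Mul1,r1:3,r2:Add1,r3:4
c6: - | r0:Mul1,r1:3,r2:Add1,r3:4
c7: CDB Mul1=8 | r0:8,r1:3,r2:Add1,r3:4
c8: - | r0:8,r1:3,r2:Add1,r3:4
c9: - | r0:8,r1:3,r2:Add1,r3:4
c10: - | r0:8,r1:3,r2:Add1,r3:4
c11: CDB Mul2=32 | r0:8,r1:3,r2:Add1,r3:4
c12: - | r0:8,r1:3,r2:Add1,r3:4
c13: CDB Add1=40 | r0:8,r1:3,r2:40,r3:4

STATUS = VALUE 40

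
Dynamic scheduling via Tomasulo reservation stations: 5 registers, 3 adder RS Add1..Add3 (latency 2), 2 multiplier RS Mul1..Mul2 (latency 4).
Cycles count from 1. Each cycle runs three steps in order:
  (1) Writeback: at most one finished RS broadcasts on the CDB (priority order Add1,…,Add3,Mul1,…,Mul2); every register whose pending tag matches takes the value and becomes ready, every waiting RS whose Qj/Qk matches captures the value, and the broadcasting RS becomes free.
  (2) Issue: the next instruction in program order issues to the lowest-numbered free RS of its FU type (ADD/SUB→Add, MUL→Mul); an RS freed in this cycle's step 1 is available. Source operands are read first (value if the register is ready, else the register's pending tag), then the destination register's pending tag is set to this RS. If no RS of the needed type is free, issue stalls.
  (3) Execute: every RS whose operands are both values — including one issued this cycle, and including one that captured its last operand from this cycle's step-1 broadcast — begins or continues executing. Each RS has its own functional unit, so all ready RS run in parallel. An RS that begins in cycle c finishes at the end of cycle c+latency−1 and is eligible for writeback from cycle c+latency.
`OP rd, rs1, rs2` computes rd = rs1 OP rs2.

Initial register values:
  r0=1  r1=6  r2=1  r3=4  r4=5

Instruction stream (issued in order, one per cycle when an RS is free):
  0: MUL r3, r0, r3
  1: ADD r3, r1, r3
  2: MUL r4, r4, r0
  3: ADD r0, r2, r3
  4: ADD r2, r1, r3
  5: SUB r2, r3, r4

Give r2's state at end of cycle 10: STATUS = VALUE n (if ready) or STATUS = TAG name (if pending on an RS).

cycle 1: issue MUL r3<-Mul1 // r0:1,r1:6,r2:1,r3:Mul1,r4:5
cycle 2: issue ADD r3<-Add1 // r0:1,r1:6,r2:1,r3:Add1,r4:5
cycle 3: issue MUL r4<-Mul2 // r0:1,r1:6,r2:1,r3:Add1,r4:Mul2
cycle 4: issue ADD r0<-Add2 // r0:Add2,r1:6,r2:1,r3:Add1,r4:Mul2
cycle 5: CDB Mul1=4; issue ADD r2<-Add3 // r0:Add2,r1:6,r2:Add3,r3:Add1,r4:Mul2
cycle 6: stall // r0:Add2,r1:6,r2:Add3,r3:Add1,r4:Mul2
cycle 7: CDB Add1=10; issue SUB r2<-Add1 // r0:Add2,r1:6,r2:Add1,r3:10,r4:Mul2
cycle 8: CDB Mul2=5 // r0:Add2,r1:6,r2:Add1,r3:10,r4:5
cycle 9: CDB Add2=11 // r0:11,r1:6,r2:Add1,r3:10,r4:5
cycle 10: CDB Add1=5 // r0:11,r1:6,r2:5,r3:10,r4:5

STATUS = VALUE 5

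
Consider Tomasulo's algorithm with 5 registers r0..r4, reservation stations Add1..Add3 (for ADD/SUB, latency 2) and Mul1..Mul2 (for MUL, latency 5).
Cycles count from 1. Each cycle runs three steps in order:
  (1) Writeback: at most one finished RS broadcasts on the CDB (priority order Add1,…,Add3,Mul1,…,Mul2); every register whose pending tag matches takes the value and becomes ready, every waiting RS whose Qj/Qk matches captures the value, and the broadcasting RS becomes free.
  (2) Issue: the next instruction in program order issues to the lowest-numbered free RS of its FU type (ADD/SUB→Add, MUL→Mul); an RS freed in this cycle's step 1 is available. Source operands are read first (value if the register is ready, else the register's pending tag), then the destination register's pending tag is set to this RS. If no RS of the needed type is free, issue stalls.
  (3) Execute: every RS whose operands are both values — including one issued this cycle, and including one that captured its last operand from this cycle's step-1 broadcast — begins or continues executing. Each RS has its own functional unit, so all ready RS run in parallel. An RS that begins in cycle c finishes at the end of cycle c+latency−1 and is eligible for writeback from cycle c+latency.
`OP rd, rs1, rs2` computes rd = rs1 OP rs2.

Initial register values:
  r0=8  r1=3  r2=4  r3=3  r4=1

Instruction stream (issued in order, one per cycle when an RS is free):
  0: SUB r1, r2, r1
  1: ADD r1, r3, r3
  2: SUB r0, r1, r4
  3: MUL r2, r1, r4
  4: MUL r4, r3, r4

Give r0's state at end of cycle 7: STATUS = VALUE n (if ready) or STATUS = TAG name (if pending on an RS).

STATUS = VALUE 5

c1: issue SUB r1<-Add1 | r0:8,r1:Add1,r2:4,r3:3,r4:1
c2: issue ADD r1<-Add2 | r0:8,r1:Add2,r2:4,r3:3,r4:1
c3: CDB Add1=1; issue SUB r0<-Add1 | r0:Add1,r1:Add2,r2:4,r3:3,r4:1
c4: CDB Add2=6; issue MUL r2<-Mul1 | r0:Add1,r1:6,r2:Mul1,r3:3,r4:1
c5: issue MUL r4<-Mul2 | r0:Add1,r1:6,r2:Mul1,r3:3,r4:Mul2
c6: CDB Add1=5 | r0:5,r1:6,r2:Mul1,r3:3,r4:Mul2
c7: - | r0:5,r1:6,r2:Mul1,r3:3,r4:Mul2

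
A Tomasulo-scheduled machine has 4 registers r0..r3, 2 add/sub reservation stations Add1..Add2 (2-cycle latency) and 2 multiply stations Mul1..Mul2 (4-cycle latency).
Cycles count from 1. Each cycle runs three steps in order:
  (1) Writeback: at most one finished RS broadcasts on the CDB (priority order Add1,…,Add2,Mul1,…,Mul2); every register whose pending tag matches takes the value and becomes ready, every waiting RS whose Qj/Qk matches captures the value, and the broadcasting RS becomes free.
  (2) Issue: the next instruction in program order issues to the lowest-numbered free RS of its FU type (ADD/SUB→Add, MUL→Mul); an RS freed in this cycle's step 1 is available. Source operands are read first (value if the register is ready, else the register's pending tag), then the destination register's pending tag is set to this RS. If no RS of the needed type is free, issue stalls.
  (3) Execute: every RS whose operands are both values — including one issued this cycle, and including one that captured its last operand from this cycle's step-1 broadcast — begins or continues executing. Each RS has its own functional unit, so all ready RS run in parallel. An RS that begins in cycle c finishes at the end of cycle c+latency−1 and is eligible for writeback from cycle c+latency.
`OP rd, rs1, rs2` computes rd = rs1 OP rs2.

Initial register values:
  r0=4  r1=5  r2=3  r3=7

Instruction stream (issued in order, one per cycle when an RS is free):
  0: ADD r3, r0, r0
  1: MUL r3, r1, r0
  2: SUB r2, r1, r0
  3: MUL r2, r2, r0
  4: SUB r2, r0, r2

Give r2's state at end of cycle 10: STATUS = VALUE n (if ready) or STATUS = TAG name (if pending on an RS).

STATUS = TAG Add1

c1: issue ADD r3<-Add1 | r0:4,r1:5,r2:3,r3:Add1
c2: issue MUL r3<-Mul1 | r0:4,r1:5,r2:3,r3:Mul1
c3: CDB Add1=8; issue SUB r2<-Add1 | r0:4,r1:5,r2:Add1,r3:Mul1
c4: issue MUL r2<-Mul2 | r0:4,r1:5,r2:Mul2,r3:Mul1
c5: CDB Add1=1; issue SUB r2<-Add1 | r0:4,r1:5,r2:Add1,r3:Mul1
c6: CDB Mul1=20 | r0:4,r1:5,r2:Add1,r3:20
c7: - | r0:4,r1:5,r2:Add1,r3:20
c8: - | r0:4,r1:5,r2:Add1,r3:20
c9: CDB Mul2=4 | r0:4,r1:5,r2:Add1,r3:20
c10: - | r0:4,r1:5,r2:Add1,r3:20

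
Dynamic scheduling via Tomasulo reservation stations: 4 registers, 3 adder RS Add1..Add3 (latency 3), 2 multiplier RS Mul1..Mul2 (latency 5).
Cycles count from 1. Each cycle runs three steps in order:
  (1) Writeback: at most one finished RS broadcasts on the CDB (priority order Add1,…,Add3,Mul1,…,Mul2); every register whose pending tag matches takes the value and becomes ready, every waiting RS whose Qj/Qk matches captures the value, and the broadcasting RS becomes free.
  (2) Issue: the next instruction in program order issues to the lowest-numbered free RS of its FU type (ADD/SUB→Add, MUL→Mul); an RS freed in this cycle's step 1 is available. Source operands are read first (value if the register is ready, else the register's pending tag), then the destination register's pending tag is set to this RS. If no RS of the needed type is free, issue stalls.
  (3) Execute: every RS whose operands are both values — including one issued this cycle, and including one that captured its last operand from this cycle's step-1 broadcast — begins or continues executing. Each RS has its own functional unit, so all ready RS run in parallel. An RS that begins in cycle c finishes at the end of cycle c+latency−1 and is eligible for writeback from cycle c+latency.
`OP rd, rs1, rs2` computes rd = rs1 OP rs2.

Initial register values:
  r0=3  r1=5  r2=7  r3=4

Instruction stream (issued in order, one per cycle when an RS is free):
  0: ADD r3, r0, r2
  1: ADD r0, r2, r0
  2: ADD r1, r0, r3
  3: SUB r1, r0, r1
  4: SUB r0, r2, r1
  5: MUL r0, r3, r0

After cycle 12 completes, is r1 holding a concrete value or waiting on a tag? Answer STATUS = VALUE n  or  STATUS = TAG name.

STATUS = VALUE -10

cycle 1: issue ADD r3<-Add1 // r0:3,r1:5,r2:7,r3:Add1
cycle 2: issue ADD r0<-Add2 // r0:Add2,r1:5,r2:7,r3:Add1
cycle 3: issue ADD r1<-Add3 // r0:Add2,r1:Add3,r2:7,r3:Add1
cycle 4: CDB Add1=10; issue SUB r1<-Add1 // r0:Add2,r1:Add1,r2:7,r3:10
cycle 5: CDB Add2=10; issue SUB r0<-Add2 // r0:Add2,r1:Add1,r2:7,r3:10
cycle 6: issue MUL r0<-Mul1 // r0:Mul1,r1:Add1,r2:7,r3:10
cycle 7: - // r0:Mul1,r1:Add1,r2:7,r3:10
cycle 8: CDB Add3=20 // r0:Mul1,r1:Add1,r2:7,r3:10
cycle 9: - // r0:Mul1,r1:Add1,r2:7,r3:10
cycle 10: - // r0:Mul1,r1:Add1,r2:7,r3:10
cycle 11: CDB Add1=-10 // r0:Mul1,r1:-10,r2:7,r3:10
cycle 12: - // r0:Mul1,r1:-10,r2:7,r3:10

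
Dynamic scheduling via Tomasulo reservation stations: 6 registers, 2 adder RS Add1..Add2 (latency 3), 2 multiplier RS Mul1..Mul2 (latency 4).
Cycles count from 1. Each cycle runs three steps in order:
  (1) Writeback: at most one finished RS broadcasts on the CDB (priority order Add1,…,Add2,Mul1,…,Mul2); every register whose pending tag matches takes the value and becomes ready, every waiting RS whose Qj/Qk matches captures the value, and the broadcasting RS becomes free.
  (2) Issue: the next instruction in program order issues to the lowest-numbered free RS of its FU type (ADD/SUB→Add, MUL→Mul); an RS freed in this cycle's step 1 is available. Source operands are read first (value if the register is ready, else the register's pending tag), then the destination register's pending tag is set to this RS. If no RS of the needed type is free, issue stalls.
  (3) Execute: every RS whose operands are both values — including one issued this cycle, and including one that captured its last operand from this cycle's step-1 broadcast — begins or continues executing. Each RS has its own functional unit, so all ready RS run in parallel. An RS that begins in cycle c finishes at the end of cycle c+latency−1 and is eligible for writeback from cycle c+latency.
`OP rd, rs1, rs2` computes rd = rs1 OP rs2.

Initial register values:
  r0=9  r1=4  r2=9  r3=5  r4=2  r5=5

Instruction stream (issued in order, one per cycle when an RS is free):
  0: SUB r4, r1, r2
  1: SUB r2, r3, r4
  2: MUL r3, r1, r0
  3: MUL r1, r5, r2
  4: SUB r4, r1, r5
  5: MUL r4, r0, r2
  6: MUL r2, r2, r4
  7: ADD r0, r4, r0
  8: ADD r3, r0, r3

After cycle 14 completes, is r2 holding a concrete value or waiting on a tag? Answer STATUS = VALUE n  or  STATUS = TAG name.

STATUS = TAG Mul2

c1: issue SUB r4<-Add1 | r0:9,r1:4,r2:9,r3:5,r4:Add1,r5:5
c2: issue SUB r2<-Add2 | r0:9,r1:4,r2:Add2,r3:5,r4:Add1,r5:5
c3: issue MUL r3<-Mul1 | r0:9,r1:4,r2:Add2,r3:Mul1,r4:Add1,r5:5
c4: CDB Add1=-5; issue MUL r1<-Mul2 | r0:9,r1:Mul2,r2:Add2,r3:Mul1,r4:-5,r5:5
c5: issue SUB r4<-Add1 | r0:9,r1:Mul2,r2:Add2,r3:Mul1,r4:Add1,r5:5
c6: stall | r0:9,r1:Mul2,r2:Add2,r3:Mul1,r4:Add1,r5:5
c7: CDB Add2=10; stall | r0:9,r1:Mul2,r2:10,r3:Mul1,r4:Add1,r5:5
c8: CDB Mul1=36; issue MUL r4<-Mul1 | r0:9,r1:Mul2,r2:10,r3:36,r4:Mul1,r5:5
c9: stall | r0:9,r1:Mul2,r2:10,r3:36,r4:Mul1,r5:5
c10: stall | r0:9,r1:Mul2,r2:10,r3:36,r4:Mul1,r5:5
c11: CDB Mul2=50; issue MUL r2<-Mul2 | r0:9,r1:50,r2:Mul2,r3:36,r4:Mul1,r5:5
c12: CDB Mul1=90; issue ADD r0<-Add2 | r0:Add2,r1:50,r2:Mul2,r3:36,r4:90,r5:5
c13: stall | r0:Add2,r1:50,r2:Mul2,r3:36,r4:90,r5:5
c14: CDB Add1=45; issue ADD r3<-Add1 | r0:Add2,r1:50,r2:Mul2,r3:Add1,r4:90,r5:5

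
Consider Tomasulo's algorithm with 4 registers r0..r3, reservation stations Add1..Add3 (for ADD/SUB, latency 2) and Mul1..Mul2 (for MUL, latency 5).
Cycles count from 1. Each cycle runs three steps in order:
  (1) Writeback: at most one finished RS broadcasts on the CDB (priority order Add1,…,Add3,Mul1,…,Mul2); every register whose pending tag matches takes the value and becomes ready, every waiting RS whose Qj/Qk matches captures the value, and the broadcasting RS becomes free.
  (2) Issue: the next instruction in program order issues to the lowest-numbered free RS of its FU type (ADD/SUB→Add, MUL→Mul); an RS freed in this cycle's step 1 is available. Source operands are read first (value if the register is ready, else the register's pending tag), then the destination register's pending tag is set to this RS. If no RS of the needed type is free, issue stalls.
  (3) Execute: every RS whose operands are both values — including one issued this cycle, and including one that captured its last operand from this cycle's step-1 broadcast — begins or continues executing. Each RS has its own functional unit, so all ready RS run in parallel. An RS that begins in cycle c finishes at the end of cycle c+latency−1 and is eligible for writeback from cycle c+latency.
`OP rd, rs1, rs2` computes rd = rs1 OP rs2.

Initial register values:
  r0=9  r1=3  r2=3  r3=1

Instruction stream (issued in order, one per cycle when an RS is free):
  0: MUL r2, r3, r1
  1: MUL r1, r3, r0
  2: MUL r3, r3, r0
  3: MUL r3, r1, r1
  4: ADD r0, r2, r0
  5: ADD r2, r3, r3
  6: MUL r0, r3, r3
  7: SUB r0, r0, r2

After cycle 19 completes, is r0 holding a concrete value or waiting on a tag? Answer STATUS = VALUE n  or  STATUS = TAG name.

STATUS = VALUE 6399

c1: issue MUL r2<-Mul1 | r0:9,r1:3,r2:Mul1,r3:1
c2: issue MUL r1<-Mul2 | r0:9,r1:Mul2,r2:Mul1,r3:1
c3: stall | r0:9,r1:Mul2,r2:Mul1,r3:1
c4: stall | r0:9,r1:Mul2,r2:Mul1,r3:1
c5: stall | r0:9,r1:Mul2,r2:Mul1,r3:1
c6: CDB Mul1=3; issue MUL r3<-Mul1 | r0:9,r1:Mul2,r2:3,r3:Mul1
c7: CDB Mul2=9; issue MUL r3<-Mul2 | r0:9,r1:9,r2:3,r3:Mul2
c8: issue ADD r0<-Add1 | r0:Add1,r1:9,r2:3,r3:Mul2
c9: issue ADD r2<-Add2 | r0:Add1,r1:9,r2:Add2,r3:Mul2
c10: CDB Add1=12; stall | r0:12,r1:9,r2:Add2,r3:Mul2
c11: CDB Mul1=9; issue MUL r0<-Mul1 | r0:Mul1,r1:9,r2:Add2,r3:Mul2
c12: CDB Mul2=81; issue SUB r0<-Add1 | r0:Add1,r1:9,r2:Add2,r3:81
c13: - | r0:Add1,r1:9,r2:Add2,r3:81
c14: CDB Add2=162 | r0:Add1,r1:9,r2:162,r3:81
c15: - | r0:Add1,r1:9,r2:162,r3:81
c16: - | r0:Add1,r1:9,r2:162,r3:81
c17: CDB Mul1=6561 | r0:Add1,r1:9,r2:162,r3:81
c18: - | r0:Add1,r1:9,r2:162,r3:81
c19: CDB Add1=6399 | r0:6399,r1:9,r2:162,r3:81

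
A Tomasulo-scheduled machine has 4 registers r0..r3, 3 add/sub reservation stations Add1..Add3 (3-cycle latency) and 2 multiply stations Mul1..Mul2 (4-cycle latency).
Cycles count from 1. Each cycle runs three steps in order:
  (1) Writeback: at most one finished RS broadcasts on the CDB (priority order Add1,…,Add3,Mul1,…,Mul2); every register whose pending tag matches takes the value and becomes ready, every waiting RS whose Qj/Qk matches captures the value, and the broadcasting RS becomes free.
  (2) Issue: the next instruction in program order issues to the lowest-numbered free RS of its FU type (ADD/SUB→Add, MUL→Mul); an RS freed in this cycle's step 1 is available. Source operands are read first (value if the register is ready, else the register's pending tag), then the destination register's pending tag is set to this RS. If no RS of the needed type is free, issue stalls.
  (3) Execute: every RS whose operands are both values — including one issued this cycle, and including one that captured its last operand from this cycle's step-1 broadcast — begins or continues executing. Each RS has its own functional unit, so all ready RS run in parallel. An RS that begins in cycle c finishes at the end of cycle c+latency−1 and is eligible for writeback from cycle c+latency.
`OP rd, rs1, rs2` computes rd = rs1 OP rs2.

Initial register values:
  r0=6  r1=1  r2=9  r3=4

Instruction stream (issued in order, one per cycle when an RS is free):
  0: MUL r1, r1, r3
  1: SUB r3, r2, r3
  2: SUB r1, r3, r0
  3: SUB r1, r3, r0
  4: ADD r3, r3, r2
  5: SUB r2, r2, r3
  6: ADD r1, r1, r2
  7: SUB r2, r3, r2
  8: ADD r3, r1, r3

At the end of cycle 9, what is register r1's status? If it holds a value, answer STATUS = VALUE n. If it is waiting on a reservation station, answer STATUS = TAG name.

c1: issue MUL r1<-Mul1 | r0:6,r1:Mul1,r2:9,r3:4
c2: issue SUB r3<-Add1 | r0:6,r1:Mul1,r2:9,r3:Add1
c3: issue SUB r1<-Add2 | r0:6,r1:Add2,r2:9,r3:Add1
c4: issue SUB r1<-Add3 | r0:6,r1:Add3,r2:9,r3:Add1
c5: CDB Add1=5; issue ADD r3<-Add1 | r0:6,r1:Add3,r2:9,r3:Add1
c6: CDB Mul1=4; stall | r0:6,r1:Add3,r2:9,r3:Add1
c7: stall | r0:6,r1:Add3,r2:9,r3:Add1
c8: CDB Add1=14; issue SUB r2<-Add1 | r0:6,r1:Add3,r2:Add1,r3:14
c9: CDB Add2=-1; issue ADD r1<-Add2 | r0:6,r1:Add2,r2:Add1,r3:14

STATUS = TAG Add2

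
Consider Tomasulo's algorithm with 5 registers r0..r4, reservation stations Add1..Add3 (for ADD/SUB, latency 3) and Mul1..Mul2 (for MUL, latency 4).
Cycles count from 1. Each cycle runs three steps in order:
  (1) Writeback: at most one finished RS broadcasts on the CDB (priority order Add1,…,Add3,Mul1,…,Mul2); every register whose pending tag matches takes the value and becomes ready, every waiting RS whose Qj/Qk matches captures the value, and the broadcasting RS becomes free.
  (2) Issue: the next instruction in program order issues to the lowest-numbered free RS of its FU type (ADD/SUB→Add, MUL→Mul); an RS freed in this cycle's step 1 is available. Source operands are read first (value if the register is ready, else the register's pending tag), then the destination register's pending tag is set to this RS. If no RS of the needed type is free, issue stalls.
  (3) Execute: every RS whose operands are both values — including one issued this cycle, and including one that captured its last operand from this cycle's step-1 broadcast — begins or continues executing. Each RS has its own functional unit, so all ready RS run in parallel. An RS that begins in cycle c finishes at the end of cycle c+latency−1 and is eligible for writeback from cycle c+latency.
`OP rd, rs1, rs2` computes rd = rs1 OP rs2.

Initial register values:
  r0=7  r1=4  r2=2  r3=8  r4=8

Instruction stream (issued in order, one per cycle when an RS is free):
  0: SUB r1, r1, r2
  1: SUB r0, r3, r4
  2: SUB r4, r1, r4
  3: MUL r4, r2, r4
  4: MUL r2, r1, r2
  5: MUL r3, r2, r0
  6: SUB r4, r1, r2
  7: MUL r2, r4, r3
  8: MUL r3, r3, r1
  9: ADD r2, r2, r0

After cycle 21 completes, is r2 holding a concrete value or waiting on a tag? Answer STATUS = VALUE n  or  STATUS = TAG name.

STATUS = VALUE 0

c1: issue SUB r1<-Add1 | r0:7,r1:Add1,r2:2,r3:8,r4:8
c2: issue SUB r0<-Add2 | r0:Add2,r1:Add1,r2:2,r3:8,r4:8
c3: issue SUB r4<-Add3 | r0:Add2,r1:Add1,r2:2,r3:8,r4:Add3
c4: CDB Add1=2; issue MUL r4<-Mul1 | r0:Add2,r1:2,r2:2,r3:8,r4:Mul1
c5: CDB Add2=0; issue MUL r2<-Mul2 | r0:0,r1:2,r2:Mul2,r3:8,r4:Mul1
c6: stall | r0:0,r1:2,r2:Mul2,r3:8,r4:Mul1
c7: CDB Add3=-6; stall | r0:0,r1:2,r2:Mul2,r3:8,r4:Mul1
c8: stall | r0:0,r1:2,r2:Mul2,r3:8,r4:Mul1
c9: CDB Mul2=4; issue MUL r3<-Mul2 | r0:0,r1:2,r2:4,r3:Mul2,r4:Mul1
c10: issue SUB r4<-Add1 | r0:0,r1:2,r2:4,r3:Mul2,r4:Add1
c11: CDB Mul1=-12; issue MUL r2<-Mul1 | r0:0,r1:2,r2:Mul1,r3:Mul2,r4:Add1
c12: stall | r0:0,r1:2,r2:Mul1,r3:Mul2,r4:Add1
c13: CDB Add1=-2; stall | r0:0,r1:2,r2:Mul1,r3:Mul2,r4:-2
c14: CDB Mul2=0; issue MUL r3<-Mul2 | r0:0,r1:2,r2:Mul1,r3:Mul2,r4:-2
c15: issue ADD r2<-Add1 | r0:0,r1:2,r2:Add1,r3:Mul2,r4:-2
c16: - | r0:0,r1:2,r2:Add1,r3:Mul2,r4:-2
c17: - | r0:0,r1:2,r2:Add1,r3:Mul2,r4:-2
c18: CDB Mul1=0 | r0:0,r1:2,r2:Add1,r3:Mul2,r4:-2
c19: CDB Mul2=0 | r0:0,r1:2,r2:Add1,r3:0,r4:-2
c20: - | r0:0,r1:2,r2:Add1,r3:0,r4:-2
c21: CDB Add1=0 | r0:0,r1:2,r2:0,r3:0,r4:-2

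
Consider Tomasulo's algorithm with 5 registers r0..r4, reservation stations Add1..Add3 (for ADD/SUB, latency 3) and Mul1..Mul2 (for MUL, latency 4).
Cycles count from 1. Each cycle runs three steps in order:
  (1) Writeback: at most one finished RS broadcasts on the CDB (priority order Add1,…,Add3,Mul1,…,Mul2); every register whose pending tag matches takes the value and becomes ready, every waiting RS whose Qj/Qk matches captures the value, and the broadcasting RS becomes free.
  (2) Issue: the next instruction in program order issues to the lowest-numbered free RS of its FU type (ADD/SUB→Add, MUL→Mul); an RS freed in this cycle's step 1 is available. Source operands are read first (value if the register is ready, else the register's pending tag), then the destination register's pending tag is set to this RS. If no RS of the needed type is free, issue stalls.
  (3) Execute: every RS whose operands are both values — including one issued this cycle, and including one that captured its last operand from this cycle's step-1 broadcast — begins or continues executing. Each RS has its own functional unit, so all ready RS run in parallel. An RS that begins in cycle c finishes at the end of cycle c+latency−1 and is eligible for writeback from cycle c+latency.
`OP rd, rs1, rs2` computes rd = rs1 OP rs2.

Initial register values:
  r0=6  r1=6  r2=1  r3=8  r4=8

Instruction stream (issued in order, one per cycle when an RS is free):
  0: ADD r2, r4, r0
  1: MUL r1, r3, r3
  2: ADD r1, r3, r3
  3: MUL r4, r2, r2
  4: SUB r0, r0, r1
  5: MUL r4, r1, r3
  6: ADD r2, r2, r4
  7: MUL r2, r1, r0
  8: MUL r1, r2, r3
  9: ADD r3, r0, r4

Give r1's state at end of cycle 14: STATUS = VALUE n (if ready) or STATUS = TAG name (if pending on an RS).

c1: issue ADD r2<-Add1 | r0:6,r1:6,r2:Add1,r3:8,r4:8
c2: issue MUL r1<-Mul1 | r0:6,r1:Mul1,r2:Add1,r3:8,r4:8
c3: issue ADD r1<-Add2 | r0:6,r1:Add2,r2:Add1,r3:8,r4:8
c4: CDB Add1=14; issue MUL r4<-Mul2 | r0:6,r1:Add2,r2:14,r3:8,r4:Mul2
c5: issue SUB r0<-Add1 | r0:Add1,r1:Add2,r2:14,r3:8,r4:Mul2
c6: CDB Add2=16; stall | r0:Add1,r1:16,r2:14,r3:8,r4:Mul2
c7: CDB Mul1=64; issue MUL r4<-Mul1 | r0:Add1,r1:16,r2:14,r3:8,r4:Mul1
c8: CDB Mul2=196; issue ADD r2<-Add2 | r0:Add1,r1:16,r2:Add2,r3:8,r4:Mul1
c9: CDB Add1=-10; issue MUL r2<-Mul2 | r0:-10,r1:16,r2:Mul2,r3:8,r4:Mul1
c10: stall | r0:-10,r1:16,r2:Mul2,r3:8,r4:Mul1
c11: CDB Mul1=128; issue MUL r1<-Mul1 | r0:-10,r1:Mul1,r2:Mul2,r3:8,r4:128
c12: issue ADD r3<-Add1 | r0:-10,r1:Mul1,r2:Mul2,r3:Add1,r4:128
c13: CDB Mul2=-160 | r0:-10,r1:Mul1,r2:-160,r3:Add1,r4:128
c14: CDB Add2=142 | r0:-10,r1:Mul1,r2:-160,r3:Add1,r4:128

STATUS = TAG Mul1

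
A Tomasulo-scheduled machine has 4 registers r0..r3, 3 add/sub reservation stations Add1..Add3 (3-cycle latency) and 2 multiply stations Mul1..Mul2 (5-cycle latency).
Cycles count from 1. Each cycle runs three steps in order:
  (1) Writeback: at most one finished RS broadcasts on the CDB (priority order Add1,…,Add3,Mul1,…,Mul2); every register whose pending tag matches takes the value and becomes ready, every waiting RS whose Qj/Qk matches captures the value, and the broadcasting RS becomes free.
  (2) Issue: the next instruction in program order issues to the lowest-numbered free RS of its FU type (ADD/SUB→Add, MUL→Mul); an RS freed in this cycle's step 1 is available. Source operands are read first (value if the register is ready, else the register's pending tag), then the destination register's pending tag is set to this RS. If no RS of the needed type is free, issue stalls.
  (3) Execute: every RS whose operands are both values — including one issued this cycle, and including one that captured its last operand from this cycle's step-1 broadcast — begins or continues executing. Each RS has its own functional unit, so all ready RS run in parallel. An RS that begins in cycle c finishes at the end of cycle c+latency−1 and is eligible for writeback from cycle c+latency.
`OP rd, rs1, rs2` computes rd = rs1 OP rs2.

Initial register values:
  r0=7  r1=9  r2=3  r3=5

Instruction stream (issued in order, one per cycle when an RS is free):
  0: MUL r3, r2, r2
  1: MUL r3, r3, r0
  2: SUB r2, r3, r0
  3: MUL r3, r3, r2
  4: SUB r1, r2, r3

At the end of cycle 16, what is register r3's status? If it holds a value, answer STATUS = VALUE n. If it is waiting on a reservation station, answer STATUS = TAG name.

STATUS = TAG Mul1

c1: issue MUL r3<-Mul1 | r0:7,r1:9,r2:3,r3:Mul1
c2: issue MUL r3<-Mul2 | r0:7,r1:9,r2:3,r3:Mul2
c3: issue SUB r2<-Add1 | r0:7,r1:9,r2:Add1,r3:Mul2
c4: stall | r0:7,r1:9,r2:Add1,r3:Mul2
c5: stall | r0:7,r1:9,r2:Add1,r3:Mul2
c6: CDB Mul1=9; issue MUL r3<-Mul1 | r0:7,r1:9,r2:Add1,r3:Mul1
c7: issue SUB r1<-Add2 | r0:7,r1:Add2,r2:Add1,r3:Mul1
c8: - | r0:7,r1:Add2,r2:Add1,r3:Mul1
c9: - | r0:7,r1:Add2,r2:Add1,r3:Mul1
c10: - | r0:7,r1:Add2,r2:Add1,r3:Mul1
c11: CDB Mul2=63 | r0:7,r1:Add2,r2:Add1,r3:Mul1
c12: - | r0:7,r1:Add2,r2:Add1,r3:Mul1
c13: - | r0:7,r1:Add2,r2:Add1,r3:Mul1
c14: CDB Add1=56 | r0:7,r1:Add2,r2:56,r3:Mul1
c15: - | r0:7,r1:Add2,r2:56,r3:Mul1
c16: - | r0:7,r1:Add2,r2:56,r3:Mul1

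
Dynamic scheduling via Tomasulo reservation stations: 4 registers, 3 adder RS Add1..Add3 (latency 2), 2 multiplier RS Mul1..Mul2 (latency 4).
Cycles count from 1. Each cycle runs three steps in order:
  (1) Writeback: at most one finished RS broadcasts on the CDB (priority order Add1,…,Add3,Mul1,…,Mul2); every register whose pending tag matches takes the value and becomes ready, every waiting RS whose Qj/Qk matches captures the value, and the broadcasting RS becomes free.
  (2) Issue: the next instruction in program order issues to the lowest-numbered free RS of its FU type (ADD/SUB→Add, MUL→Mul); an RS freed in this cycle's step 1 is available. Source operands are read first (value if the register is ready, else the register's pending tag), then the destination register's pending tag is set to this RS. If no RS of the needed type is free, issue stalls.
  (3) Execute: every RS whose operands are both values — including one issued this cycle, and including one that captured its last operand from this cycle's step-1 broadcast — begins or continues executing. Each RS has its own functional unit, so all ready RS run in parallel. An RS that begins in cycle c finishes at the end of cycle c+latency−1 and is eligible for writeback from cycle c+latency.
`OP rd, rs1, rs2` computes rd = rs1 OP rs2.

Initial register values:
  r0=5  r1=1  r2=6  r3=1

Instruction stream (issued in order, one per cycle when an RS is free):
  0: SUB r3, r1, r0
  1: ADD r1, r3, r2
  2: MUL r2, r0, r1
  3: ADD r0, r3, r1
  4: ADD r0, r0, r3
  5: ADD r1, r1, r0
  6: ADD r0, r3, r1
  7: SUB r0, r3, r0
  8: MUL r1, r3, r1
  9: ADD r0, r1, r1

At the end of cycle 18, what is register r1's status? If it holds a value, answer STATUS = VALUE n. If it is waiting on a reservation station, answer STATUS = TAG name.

STATUS = VALUE 16

  c1: issue SUB r3<-Add1  regs: r0:5,r1:1,r2:6,r3:Add1
  c2: issue ADD r1<-Add2  regs: r0:5,r1:Add2,r2:6,r3:Add1
  c3: CDB Add1=-4; issue MUL r2<-Mul1  regs: r0:5,r1:Add2,r2:Mul1,r3:-4
  c4: issue ADD r0<-Add1  regs: r0:Add1,r1:Add2,r2:Mul1,r3:-4
  c5: CDB Add2=2; issue ADD r0<-Add2  regs: r0:Add2,r1:2,r2:Mul1,r3:-4
  c6: issue ADD r1<-Add3  regs: r0:Add2,r1:Add3,r2:Mul1,r3:-4
  c7: CDB Add1=-2; issue ADD r0<-Add1  regs: r0:Add1,r1:Add3,r2:Mul1,r3:-4
  c8: stall  regs: r0:Add1,r1:Add3,r2:Mul1,r3:-4
  c9: CDB Add2=-6; issue SUB r0<-Add2  regs: r0:Add2,r1:Add3,r2:Mul1,r3:-4
  c10: CDB Mul1=10; issue MUL r1<-Mul1  regs: r0:Add2,r1:Mul1,r2:10,r3:-4
  c11: CDB Add3=-4; issue ADD r0<-Add3  regs: r0:Add3,r1:Mul1,r2:10,r3:-4
  c12: -  regs: r0:Add3,r1:Mul1,r2:10,r3:-4
  c13: CDB Add1=-8  regs: r0:Add3,r1:Mul1,r2:10,r3:-4
  c14: -  regs: r0:Add3,r1:Mul1,r2:10,r3:-4
  c15: CDB Add2=4  regs: r0:Add3,r1:Mul1,r2:10,r3:-4
  c16: CDB Mul1=16  regs: r0:Add3,r1:16,r2:10,r3:-4
  c17: -  regs: r0:Add3,r1:16,r2:10,r3:-4
  c18: CDB Add3=32  regs: r0:32,r1:16,r2:10,r3:-4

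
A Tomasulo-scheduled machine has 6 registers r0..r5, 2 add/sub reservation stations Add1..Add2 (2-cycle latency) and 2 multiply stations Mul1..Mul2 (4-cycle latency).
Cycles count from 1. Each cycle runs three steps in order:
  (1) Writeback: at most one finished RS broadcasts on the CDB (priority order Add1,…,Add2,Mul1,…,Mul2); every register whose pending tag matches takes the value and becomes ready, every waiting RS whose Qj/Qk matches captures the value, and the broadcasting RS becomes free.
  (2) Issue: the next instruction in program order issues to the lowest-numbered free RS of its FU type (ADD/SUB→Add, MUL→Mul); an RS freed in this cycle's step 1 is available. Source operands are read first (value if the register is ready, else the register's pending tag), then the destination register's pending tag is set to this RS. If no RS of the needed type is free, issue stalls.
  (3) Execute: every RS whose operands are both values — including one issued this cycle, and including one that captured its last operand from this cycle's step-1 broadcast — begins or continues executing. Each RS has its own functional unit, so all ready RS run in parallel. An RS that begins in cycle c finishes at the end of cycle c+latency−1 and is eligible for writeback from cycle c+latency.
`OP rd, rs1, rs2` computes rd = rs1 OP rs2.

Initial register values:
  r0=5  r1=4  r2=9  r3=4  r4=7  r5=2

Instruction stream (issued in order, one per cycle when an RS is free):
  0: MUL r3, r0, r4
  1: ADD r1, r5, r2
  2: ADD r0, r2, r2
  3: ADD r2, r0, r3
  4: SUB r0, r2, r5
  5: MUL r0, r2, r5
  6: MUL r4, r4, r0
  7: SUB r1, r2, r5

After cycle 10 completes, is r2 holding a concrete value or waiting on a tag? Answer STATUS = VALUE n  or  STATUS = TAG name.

  c1: issue MUL r3<-Mul1  regs: r0:5,r1:4,r2:9,r3:Mul1,r4:7,r5:2
  c2: issue ADD r1<-Add1  regs: r0:5,r1:Add1,r2:9,r3:Mul1,r4:7,r5:2
  c3: issue ADD r0<-Add2  regs: r0:Add2,r1:Add1,r2:9,r3:Mul1,r4:7,r5:2
  c4: CDB Add1=11; issue ADD r2<-Add1  regs: r0:Add2,r1:11,r2:Add1,r3:Mul1,r4:7,r5:2
  c5: CDB Add2=18; issue SUB r0<-Add2  regs: r0:Add2,r1:11,r2:Add1,r3:Mul1,r4:7,r5:2
  c6: CDB Mul1=35; issue MUL r0<-Mul1  regs: r0:Mul1,r1:11,r2:Add1,r3:35,r4:7,r5:2
  c7: issue MUL r4<-Mul2  regs: r0:Mul1,r1:11,r2:Add1,r3:35,r4:Mul2,r5:2
  c8: CDB Add1=53; issue SUB r1<-Add1  regs: r0:Mul1,r1:Add1,r2:53,r3:35,r4:Mul2,r5:2
  c9: -  regs: r0:Mul1,r1:Add1,r2:53,r3:35,r4:Mul2,r5:2
  c10: CDB Add1=51  regs: r0:Mul1,r1:51,r2:53,r3:35,r4:Mul2,r5:2

STATUS = VALUE 53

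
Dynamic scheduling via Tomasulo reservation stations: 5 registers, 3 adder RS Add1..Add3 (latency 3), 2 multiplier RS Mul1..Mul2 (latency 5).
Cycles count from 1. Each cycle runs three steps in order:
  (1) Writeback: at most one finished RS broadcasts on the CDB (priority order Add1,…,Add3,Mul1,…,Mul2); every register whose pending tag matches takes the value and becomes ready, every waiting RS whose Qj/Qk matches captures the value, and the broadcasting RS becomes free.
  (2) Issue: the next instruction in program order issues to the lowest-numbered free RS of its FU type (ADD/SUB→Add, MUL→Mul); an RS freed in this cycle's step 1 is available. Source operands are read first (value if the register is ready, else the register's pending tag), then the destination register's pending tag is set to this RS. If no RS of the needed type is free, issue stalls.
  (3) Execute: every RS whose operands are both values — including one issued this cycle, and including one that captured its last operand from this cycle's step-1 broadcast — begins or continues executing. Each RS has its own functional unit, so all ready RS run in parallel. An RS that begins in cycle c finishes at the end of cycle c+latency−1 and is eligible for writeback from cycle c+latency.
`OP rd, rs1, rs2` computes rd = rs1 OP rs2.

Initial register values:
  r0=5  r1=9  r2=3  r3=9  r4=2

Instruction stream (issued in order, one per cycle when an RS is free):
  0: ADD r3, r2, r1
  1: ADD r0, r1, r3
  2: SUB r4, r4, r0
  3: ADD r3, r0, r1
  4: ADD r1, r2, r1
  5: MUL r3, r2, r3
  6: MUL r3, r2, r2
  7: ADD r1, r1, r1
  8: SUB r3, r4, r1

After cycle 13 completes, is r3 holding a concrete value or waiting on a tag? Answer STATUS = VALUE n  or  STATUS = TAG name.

STATUS = TAG Add2

c1: issue ADD r3<-Add1 | r0:5,r1:9,r2:3,r3:Add1,r4:2
c2: issue ADD r0<-Add2 | r0:Add2,r1:9,r2:3,r3:Add1,r4:2
c3: issue SUB r4<-Add3 | r0:Add2,r1:9,r2:3,r3:Add1,r4:Add3
c4: CDB Add1=12; issue ADD r3<-Add1 | r0:Add2,r1:9,r2:3,r3:Add1,r4:Add3
c5: stall | r0:Add2,r1:9,r2:3,r3:Add1,r4:Add3
c6: stall | r0:Add2,r1:9,r2:3,r3:Add1,r4:Add3
c7: CDB Add2=21; issue ADD r1<-Add2 | r0:21,r1:Add2,r2:3,r3:Add1,r4:Add3
c8: issue MUL r3<-Mul1 | r0:21,r1:Add2,r2:3,r3:Mul1,r4:Add3
c9: issue MUL r3<-Mul2 | r0:21,r1:Add2,r2:3,r3:Mul2,r4:Add3
c10: CDB Add1=30; issue ADD r1<-Add1 | r0:21,r1:Add1,r2:3,r3:Mul2,r4:Add3
c11: CDB Add2=12; issue SUB r3<-Add2 | r0:21,r1:Add1,r2:3,r3:Add2,r4:Add3
c12: CDB Add3=-19 | r0:21,r1:Add1,r2:3,r3:Add2,r4:-19
c13: - | r0:21,r1:Add1,r2:3,r3:Add2,r4:-19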